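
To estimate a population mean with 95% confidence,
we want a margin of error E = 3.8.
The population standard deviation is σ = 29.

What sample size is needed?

Answer: n = 224

Derivation:
z_0.025 = 1.960
n = (z×σ/E)² = (1.960×29/3.8)²
n = 223.7386
Round up: n = 224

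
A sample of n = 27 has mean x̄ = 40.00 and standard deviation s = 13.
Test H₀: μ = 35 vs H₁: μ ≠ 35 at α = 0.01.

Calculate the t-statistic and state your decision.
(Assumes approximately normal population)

Answer: t = 1.9985, fail to reject H₀

Derivation:
df = n - 1 = 26
SE = s/√n = 13/√27 = 2.5019
t = (x̄ - μ₀)/SE = (40.00 - 35)/2.5019 = 1.9985
Critical value: t_{0.005,26} = ±2.779
p-value ≈ 0.0562
Decision: fail to reject H₀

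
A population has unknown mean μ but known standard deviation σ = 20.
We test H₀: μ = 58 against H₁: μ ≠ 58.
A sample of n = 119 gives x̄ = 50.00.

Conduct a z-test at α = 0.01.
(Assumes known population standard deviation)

Answer: z = -4.3635, reject H₀

Derivation:
Standard error: SE = σ/√n = 20/√119 = 1.8334
z-statistic: z = (x̄ - μ₀)/SE = (50.00 - 58)/1.8334 = -4.3635
Critical value: ±2.576
p-value < 0.0001
Decision: reject H₀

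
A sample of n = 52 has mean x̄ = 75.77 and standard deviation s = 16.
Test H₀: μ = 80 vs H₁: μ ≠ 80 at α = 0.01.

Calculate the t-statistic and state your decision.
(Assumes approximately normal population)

df = n - 1 = 51
SE = s/√n = 16/√52 = 2.2188
t = (x̄ - μ₀)/SE = (75.77 - 80)/2.2188 = -1.9064
Critical value: t_{0.005,51} = ±2.676
p-value ≈ 0.0622
Decision: fail to reject H₀

Answer: t = -1.9064, fail to reject H₀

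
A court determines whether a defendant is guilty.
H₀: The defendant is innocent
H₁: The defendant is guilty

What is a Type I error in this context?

Answer: Convicting an innocent person

Derivation:
Type I error (α): Rejecting H₀ when H₀ is true
Type II error (β): Failing to reject H₀ when H₁ is true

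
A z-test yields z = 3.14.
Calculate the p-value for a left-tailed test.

Answer: p-value ≈ 0.9992

Derivation:
For z = 3.14:
p = P(Z < 3.14) = Φ(3.14) = 0.9992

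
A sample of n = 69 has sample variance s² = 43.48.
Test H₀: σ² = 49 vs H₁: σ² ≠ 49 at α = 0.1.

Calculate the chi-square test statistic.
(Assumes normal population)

df = n - 1 = 68
χ² = (n-1)s²/σ₀² = 68×43.48/49 = 60.3396
Critical values: χ²_{0.95,68} = 50.020, χ²_{0.05,68} = 88.250
Rejection region: χ² < 50.020 or χ² > 88.250
Decision: fail to reject H₀

Answer: χ² = 60.3396, fail to reject H₀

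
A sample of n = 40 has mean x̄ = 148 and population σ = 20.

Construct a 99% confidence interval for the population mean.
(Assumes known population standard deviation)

Confidence level: 99%, α = 0.01
z_0.005 = 2.576
SE = σ/√n = 20/√40 = 3.1623
Margin of error = 2.576 × 3.1623 = 8.1461
CI: x̄ ± margin = 148 ± 8.1461
CI: (139.8539, 156.1461)

Answer: (139.8539, 156.1461)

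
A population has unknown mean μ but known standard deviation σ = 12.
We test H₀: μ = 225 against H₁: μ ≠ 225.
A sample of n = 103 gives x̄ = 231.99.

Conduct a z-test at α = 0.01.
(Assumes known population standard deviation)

Standard error: SE = σ/√n = 12/√103 = 1.1824
z-statistic: z = (x̄ - μ₀)/SE = (231.99 - 225)/1.1824 = 5.9117
Critical value: ±2.576
p-value < 0.0001
Decision: reject H₀

Answer: z = 5.9117, reject H₀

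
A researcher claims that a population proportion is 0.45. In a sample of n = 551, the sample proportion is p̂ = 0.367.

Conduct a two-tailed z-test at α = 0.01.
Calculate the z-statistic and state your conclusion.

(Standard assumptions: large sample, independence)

H₀: p = 0.45, H₁: p ≠ 0.45
Standard error: SE = √(p₀(1-p₀)/n) = √(0.45×0.55/551) = 0.021194
z-statistic: z = (p̂ - p₀)/SE = (0.367 - 0.45)/0.021194 = -3.9162
Critical value: z_0.005 = ±2.576
p-value = 0.0001
Decision: reject H₀ at α = 0.01

Answer: z = -3.9162, reject H₀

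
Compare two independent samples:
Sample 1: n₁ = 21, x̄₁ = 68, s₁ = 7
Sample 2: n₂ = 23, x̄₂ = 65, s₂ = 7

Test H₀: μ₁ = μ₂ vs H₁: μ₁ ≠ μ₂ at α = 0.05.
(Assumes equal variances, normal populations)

Answer: t = 1.4199, fail to reject H₀

Derivation:
Pooled variance: s²_p = [20×7² + 22×7²]/(42) = 49.0000
s_p = 7.0000
SE = s_p×√(1/n₁ + 1/n₂) = 7.0000×√(1/21 + 1/23) = 2.1128
t = (x̄₁ - x̄₂)/SE = (68 - 65)/2.1128 = 1.4199
df = 42, t-critical = ±2.018
Decision: fail to reject H₀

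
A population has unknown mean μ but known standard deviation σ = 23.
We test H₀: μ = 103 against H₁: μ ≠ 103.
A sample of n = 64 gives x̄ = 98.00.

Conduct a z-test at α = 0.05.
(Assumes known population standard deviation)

Standard error: SE = σ/√n = 23/√64 = 2.8750
z-statistic: z = (x̄ - μ₀)/SE = (98.00 - 103)/2.8750 = -1.7391
Critical value: ±1.960
p-value = 0.0820
Decision: fail to reject H₀

Answer: z = -1.7391, fail to reject H₀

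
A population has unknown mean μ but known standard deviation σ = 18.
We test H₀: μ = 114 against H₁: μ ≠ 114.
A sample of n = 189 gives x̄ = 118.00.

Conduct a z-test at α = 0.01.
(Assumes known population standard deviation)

Answer: z = 3.0551, reject H₀

Derivation:
Standard error: SE = σ/√n = 18/√189 = 1.3093
z-statistic: z = (x̄ - μ₀)/SE = (118.00 - 114)/1.3093 = 3.0551
Critical value: ±2.576
p-value = 0.0022
Decision: reject H₀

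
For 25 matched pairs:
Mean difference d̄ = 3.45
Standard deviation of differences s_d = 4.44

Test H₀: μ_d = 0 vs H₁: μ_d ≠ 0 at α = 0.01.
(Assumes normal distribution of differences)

df = n - 1 = 24
SE = s_d/√n = 4.44/√25 = 0.8880
t = d̄/SE = 3.45/0.8880 = 3.8851
Critical value: t_{0.005,24} = ±2.797
p-value ≈ 0.0007
Decision: reject H₀

Answer: t = 3.8851, reject H₀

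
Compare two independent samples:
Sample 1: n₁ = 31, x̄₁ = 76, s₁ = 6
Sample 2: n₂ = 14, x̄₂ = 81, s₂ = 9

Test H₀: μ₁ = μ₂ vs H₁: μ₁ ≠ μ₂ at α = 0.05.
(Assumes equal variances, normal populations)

Pooled variance: s²_p = [30×6² + 13×9²]/(43) = 49.6047
s_p = 7.0431
SE = s_p×√(1/n₁ + 1/n₂) = 7.0431×√(1/31 + 1/14) = 2.2679
t = (x̄₁ - x̄₂)/SE = (76 - 81)/2.2679 = -2.2047
df = 43, t-critical = ±2.017
Decision: reject H₀

Answer: t = -2.2047, reject H₀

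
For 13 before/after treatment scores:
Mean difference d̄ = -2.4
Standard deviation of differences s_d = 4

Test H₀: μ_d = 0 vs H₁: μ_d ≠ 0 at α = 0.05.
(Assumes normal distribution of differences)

df = n - 1 = 12
SE = s_d/√n = 4/√13 = 1.1094
t = d̄/SE = -2.4/1.1094 = -2.1633
Critical value: t_{0.025,12} = ±2.179
p-value ≈ 0.0514
Decision: fail to reject H₀

Answer: t = -2.1633, fail to reject H₀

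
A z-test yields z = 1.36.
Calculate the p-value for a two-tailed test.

For z = 1.36:
p = 2×P(Z > |1.36|) = 2×(1 - Φ(1.36)) = 0.1738

Answer: p-value ≈ 0.1738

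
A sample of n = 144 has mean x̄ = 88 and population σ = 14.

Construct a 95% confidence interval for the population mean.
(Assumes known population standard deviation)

Confidence level: 95%, α = 0.05
z_0.025 = 1.960
SE = σ/√n = 14/√144 = 1.1667
Margin of error = 1.960 × 1.1667 = 2.2867
CI: x̄ ± margin = 88 ± 2.2867
CI: (85.7133, 90.2867)

Answer: (85.7133, 90.2867)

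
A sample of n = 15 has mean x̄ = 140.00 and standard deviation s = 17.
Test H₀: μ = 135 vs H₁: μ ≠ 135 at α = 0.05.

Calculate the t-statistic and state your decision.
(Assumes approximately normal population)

df = n - 1 = 14
SE = s/√n = 17/√15 = 4.3894
t = (x̄ - μ₀)/SE = (140.00 - 135)/4.3894 = 1.1391
Critical value: t_{0.025,14} = ±2.145
p-value ≈ 0.2738
Decision: fail to reject H₀

Answer: t = 1.1391, fail to reject H₀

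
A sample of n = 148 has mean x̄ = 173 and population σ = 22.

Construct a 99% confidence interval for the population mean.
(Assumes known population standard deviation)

Answer: (168.3416, 177.6584)

Derivation:
Confidence level: 99%, α = 0.01
z_0.005 = 2.576
SE = σ/√n = 22/√148 = 1.8084
Margin of error = 2.576 × 1.8084 = 4.6584
CI: x̄ ± margin = 173 ± 4.6584
CI: (168.3416, 177.6584)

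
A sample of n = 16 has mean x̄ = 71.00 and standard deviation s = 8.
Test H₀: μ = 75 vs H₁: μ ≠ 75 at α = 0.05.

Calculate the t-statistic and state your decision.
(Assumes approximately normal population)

df = n - 1 = 15
SE = s/√n = 8/√16 = 2.0000
t = (x̄ - μ₀)/SE = (71.00 - 75)/2.0000 = -2.0000
Critical value: t_{0.025,15} = ±2.131
p-value ≈ 0.0639
Decision: fail to reject H₀

Answer: t = -2.0000, fail to reject H₀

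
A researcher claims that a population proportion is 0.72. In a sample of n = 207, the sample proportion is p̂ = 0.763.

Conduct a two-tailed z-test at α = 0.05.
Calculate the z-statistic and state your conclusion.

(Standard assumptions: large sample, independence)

Answer: z = 1.3779, fail to reject H₀

Derivation:
H₀: p = 0.72, H₁: p ≠ 0.72
Standard error: SE = √(p₀(1-p₀)/n) = √(0.72×0.28/207) = 0.031208
z-statistic: z = (p̂ - p₀)/SE = (0.763 - 0.72)/0.031208 = 1.3779
Critical value: z_0.025 = ±1.960
p-value = 0.1682
Decision: fail to reject H₀ at α = 0.05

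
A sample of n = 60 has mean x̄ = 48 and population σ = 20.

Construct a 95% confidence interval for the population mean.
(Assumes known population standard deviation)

Confidence level: 95%, α = 0.05
z_0.025 = 1.960
SE = σ/√n = 20/√60 = 2.5820
Margin of error = 1.960 × 2.5820 = 5.0607
CI: x̄ ± margin = 48 ± 5.0607
CI: (42.9393, 53.0607)

Answer: (42.9393, 53.0607)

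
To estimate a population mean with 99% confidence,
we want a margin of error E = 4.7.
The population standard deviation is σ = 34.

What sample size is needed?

z_0.005 = 2.576
n = (z×σ/E)² = (2.576×34/4.7)²
n = 347.2593
Round up: n = 348

Answer: n = 348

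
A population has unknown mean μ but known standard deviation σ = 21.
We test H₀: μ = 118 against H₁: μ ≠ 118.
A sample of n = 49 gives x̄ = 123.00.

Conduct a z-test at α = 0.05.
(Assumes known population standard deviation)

Answer: z = 1.6667, fail to reject H₀

Derivation:
Standard error: SE = σ/√n = 21/√49 = 3.0000
z-statistic: z = (x̄ - μ₀)/SE = (123.00 - 118)/3.0000 = 1.6667
Critical value: ±1.960
p-value = 0.0956
Decision: fail to reject H₀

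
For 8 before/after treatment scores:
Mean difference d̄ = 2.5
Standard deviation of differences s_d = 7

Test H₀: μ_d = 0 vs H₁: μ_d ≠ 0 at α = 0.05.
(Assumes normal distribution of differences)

Answer: t = 1.0101, fail to reject H₀

Derivation:
df = n - 1 = 7
SE = s_d/√n = 7/√8 = 2.4749
t = d̄/SE = 2.5/2.4749 = 1.0101
Critical value: t_{0.025,7} = ±2.365
p-value ≈ 0.3461
Decision: fail to reject H₀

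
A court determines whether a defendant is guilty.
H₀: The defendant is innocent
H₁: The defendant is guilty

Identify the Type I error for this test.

Type I error: rejecting H₀ when it is actually true (false positive).
Type II error: failing to reject H₀ when H₁ is actually true (false negative).

Answer: Convicting an innocent person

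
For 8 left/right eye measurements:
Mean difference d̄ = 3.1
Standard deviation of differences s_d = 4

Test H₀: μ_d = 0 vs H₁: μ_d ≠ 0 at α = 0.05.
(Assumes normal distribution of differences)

Answer: t = 2.1921, fail to reject H₀

Derivation:
df = n - 1 = 7
SE = s_d/√n = 4/√8 = 1.4142
t = d̄/SE = 3.1/1.4142 = 2.1921
Critical value: t_{0.025,7} = ±2.365
p-value ≈ 0.0645
Decision: fail to reject H₀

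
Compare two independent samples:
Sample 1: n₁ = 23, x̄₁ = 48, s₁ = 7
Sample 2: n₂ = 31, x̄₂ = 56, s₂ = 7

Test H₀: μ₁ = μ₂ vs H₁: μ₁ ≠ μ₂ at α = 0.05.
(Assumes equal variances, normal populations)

Answer: t = -4.1528, reject H₀

Derivation:
Pooled variance: s²_p = [22×7² + 30×7²]/(52) = 49.0000
s_p = 7.0000
SE = s_p×√(1/n₁ + 1/n₂) = 7.0000×√(1/23 + 1/31) = 1.9264
t = (x̄₁ - x̄₂)/SE = (48 - 56)/1.9264 = -4.1528
df = 52, t-critical = ±2.007
Decision: reject H₀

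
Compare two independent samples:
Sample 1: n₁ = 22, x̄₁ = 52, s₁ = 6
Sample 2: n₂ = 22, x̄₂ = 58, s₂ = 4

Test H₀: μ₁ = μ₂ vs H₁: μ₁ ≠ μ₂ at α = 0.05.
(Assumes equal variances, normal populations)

Pooled variance: s²_p = [21×6² + 21×4²]/(42) = 26.0000
s_p = 5.0990
SE = s_p×√(1/n₁ + 1/n₂) = 5.0990×√(1/22 + 1/22) = 1.5374
t = (x̄₁ - x̄₂)/SE = (52 - 58)/1.5374 = -3.9027
df = 42, t-critical = ±2.018
Decision: reject H₀

Answer: t = -3.9027, reject H₀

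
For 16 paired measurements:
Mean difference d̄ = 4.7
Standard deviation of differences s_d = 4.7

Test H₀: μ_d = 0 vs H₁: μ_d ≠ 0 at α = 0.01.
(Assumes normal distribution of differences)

Answer: t = 4.0000, reject H₀

Derivation:
df = n - 1 = 15
SE = s_d/√n = 4.7/√16 = 1.1750
t = d̄/SE = 4.7/1.1750 = 4.0000
Critical value: t_{0.005,15} = ±2.947
p-value ≈ 0.0012
Decision: reject H₀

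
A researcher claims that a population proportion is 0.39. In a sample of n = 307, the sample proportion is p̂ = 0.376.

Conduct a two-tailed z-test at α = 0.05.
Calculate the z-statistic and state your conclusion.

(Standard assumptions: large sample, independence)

H₀: p = 0.39, H₁: p ≠ 0.39
Standard error: SE = √(p₀(1-p₀)/n) = √(0.39×0.61/307) = 0.027837
z-statistic: z = (p̂ - p₀)/SE = (0.376 - 0.39)/0.027837 = -0.5029
Critical value: z_0.025 = ±1.960
p-value = 0.6150
Decision: fail to reject H₀ at α = 0.05

Answer: z = -0.5029, fail to reject H₀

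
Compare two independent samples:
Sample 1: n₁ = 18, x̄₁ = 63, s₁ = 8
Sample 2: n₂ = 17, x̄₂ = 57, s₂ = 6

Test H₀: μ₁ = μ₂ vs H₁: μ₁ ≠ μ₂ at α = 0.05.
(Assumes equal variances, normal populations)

Answer: t = 2.4983, reject H₀

Derivation:
Pooled variance: s²_p = [17×8² + 16×6²]/(33) = 50.4242
s_p = 7.1010
SE = s_p×√(1/n₁ + 1/n₂) = 7.1010×√(1/18 + 1/17) = 2.4016
t = (x̄₁ - x̄₂)/SE = (63 - 57)/2.4016 = 2.4983
df = 33, t-critical = ±2.035
Decision: reject H₀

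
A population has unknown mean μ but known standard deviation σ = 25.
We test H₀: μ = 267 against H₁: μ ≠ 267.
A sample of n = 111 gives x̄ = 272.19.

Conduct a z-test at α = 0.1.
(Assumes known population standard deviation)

Standard error: SE = σ/√n = 25/√111 = 2.3729
z-statistic: z = (x̄ - μ₀)/SE = (272.19 - 267)/2.3729 = 2.1872
Critical value: ±1.645
p-value = 0.0287
Decision: reject H₀

Answer: z = 2.1872, reject H₀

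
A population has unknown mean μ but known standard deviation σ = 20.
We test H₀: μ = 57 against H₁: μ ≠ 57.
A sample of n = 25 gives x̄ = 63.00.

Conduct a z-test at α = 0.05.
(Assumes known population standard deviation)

Answer: z = 1.5000, fail to reject H₀

Derivation:
Standard error: SE = σ/√n = 20/√25 = 4.0000
z-statistic: z = (x̄ - μ₀)/SE = (63.00 - 57)/4.0000 = 1.5000
Critical value: ±1.960
p-value = 0.1336
Decision: fail to reject H₀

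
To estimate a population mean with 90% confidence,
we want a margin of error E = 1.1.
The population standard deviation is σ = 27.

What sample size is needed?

z_0.05 = 1.645
n = (z×σ/E)² = (1.645×27/1.1)²
n = 1630.3242
Round up: n = 1631

Answer: n = 1631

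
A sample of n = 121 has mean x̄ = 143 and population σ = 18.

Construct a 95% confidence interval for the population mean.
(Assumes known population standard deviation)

Answer: (139.7927, 146.2073)

Derivation:
Confidence level: 95%, α = 0.05
z_0.025 = 1.960
SE = σ/√n = 18/√121 = 1.6364
Margin of error = 1.960 × 1.6364 = 3.2073
CI: x̄ ± margin = 143 ± 3.2073
CI: (139.7927, 146.2073)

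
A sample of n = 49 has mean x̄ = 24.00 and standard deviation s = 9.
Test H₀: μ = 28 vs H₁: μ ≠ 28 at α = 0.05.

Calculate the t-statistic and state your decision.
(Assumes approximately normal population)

df = n - 1 = 48
SE = s/√n = 9/√49 = 1.2857
t = (x̄ - μ₀)/SE = (24.00 - 28)/1.2857 = -3.1111
Critical value: t_{0.025,48} = ±2.011
p-value ≈ 0.0031
Decision: reject H₀

Answer: t = -3.1111, reject H₀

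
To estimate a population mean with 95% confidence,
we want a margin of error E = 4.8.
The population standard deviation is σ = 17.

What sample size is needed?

z_0.025 = 1.960
n = (z×σ/E)² = (1.960×17/4.8)²
n = 48.1867
Round up: n = 49

Answer: n = 49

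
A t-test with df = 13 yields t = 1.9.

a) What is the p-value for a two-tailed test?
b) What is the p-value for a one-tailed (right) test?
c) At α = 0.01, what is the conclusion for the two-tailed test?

Using t-distribution with df = 13:
a) Two-tailed: p = 2×P(T > 1.9) = 0.0798
b) One-tailed: p = P(T > 1.9) = 0.0399
c) 0.0798 ≥ 0.01, fail to reject H₀

Answer: a) 0.0798, b) 0.0399, c) fail to reject H₀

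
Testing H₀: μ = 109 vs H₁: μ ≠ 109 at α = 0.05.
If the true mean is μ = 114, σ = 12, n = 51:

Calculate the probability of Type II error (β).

SE = σ/√n = 12/√51 = 1.6803
Critical values: μ₀ ± z_0.025×SE = 109 ± 1.960×1.6803
Acceptance region: (105.7066, 112.2934)
Under H₁ (μ = 114): z_high = (112.2934 - 114)/1.6803 = -1.0157, z_low = (105.7066 - 114)/1.6803 = -4.9357
β = P(not reject | H₁) = Φ(-1.0157) - Φ(-4.9357) ≈ 0.1549

Answer: β ≈ 0.1549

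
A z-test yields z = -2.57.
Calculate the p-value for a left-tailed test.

Answer: p-value ≈ 0.0051

Derivation:
For z = -2.57:
p = P(Z < -2.57) = Φ(-2.57) = 0.0051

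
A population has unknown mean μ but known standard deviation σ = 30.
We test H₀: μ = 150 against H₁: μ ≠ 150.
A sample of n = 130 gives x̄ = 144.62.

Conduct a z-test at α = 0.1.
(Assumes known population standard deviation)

Answer: z = -2.0447, reject H₀

Derivation:
Standard error: SE = σ/√n = 30/√130 = 2.6312
z-statistic: z = (x̄ - μ₀)/SE = (144.62 - 150)/2.6312 = -2.0447
Critical value: ±1.645
p-value = 0.0409
Decision: reject H₀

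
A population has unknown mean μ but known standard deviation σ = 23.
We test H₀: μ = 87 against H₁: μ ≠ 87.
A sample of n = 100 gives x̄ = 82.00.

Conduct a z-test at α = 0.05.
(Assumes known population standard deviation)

Answer: z = -2.1739, reject H₀

Derivation:
Standard error: SE = σ/√n = 23/√100 = 2.3000
z-statistic: z = (x̄ - μ₀)/SE = (82.00 - 87)/2.3000 = -2.1739
Critical value: ±1.960
p-value = 0.0297
Decision: reject H₀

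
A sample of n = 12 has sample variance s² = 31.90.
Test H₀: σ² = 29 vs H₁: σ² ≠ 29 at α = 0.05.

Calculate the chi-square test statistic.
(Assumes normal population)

df = n - 1 = 11
χ² = (n-1)s²/σ₀² = 11×31.90/29 = 12.1000
Critical values: χ²_{0.975,11} = 3.816, χ²_{0.025,11} = 21.920
Rejection region: χ² < 3.816 or χ² > 21.920
Decision: fail to reject H₀

Answer: χ² = 12.1000, fail to reject H₀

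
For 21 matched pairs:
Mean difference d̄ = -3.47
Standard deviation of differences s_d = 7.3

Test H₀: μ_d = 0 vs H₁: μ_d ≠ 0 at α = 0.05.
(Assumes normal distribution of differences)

df = n - 1 = 20
SE = s_d/√n = 7.3/√21 = 1.5930
t = d̄/SE = -3.47/1.5930 = -2.1783
Critical value: t_{0.025,20} = ±2.086
p-value ≈ 0.0415
Decision: reject H₀

Answer: t = -2.1783, reject H₀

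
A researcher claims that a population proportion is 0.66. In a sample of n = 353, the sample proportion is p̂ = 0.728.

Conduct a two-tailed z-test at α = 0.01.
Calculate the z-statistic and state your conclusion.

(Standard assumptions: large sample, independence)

H₀: p = 0.66, H₁: p ≠ 0.66
Standard error: SE = √(p₀(1-p₀)/n) = √(0.66×0.34/353) = 0.025213
z-statistic: z = (p̂ - p₀)/SE = (0.728 - 0.66)/0.025213 = 2.6970
Critical value: z_0.005 = ±2.576
p-value = 0.0070
Decision: reject H₀ at α = 0.01

Answer: z = 2.6970, reject H₀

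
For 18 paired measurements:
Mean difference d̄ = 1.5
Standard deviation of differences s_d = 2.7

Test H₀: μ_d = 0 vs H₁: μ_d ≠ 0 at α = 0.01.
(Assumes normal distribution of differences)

df = n - 1 = 17
SE = s_d/√n = 2.7/√18 = 0.6364
t = d̄/SE = 1.5/0.6364 = 2.3570
Critical value: t_{0.005,17} = ±2.898
p-value ≈ 0.0307
Decision: fail to reject H₀

Answer: t = 2.3570, fail to reject H₀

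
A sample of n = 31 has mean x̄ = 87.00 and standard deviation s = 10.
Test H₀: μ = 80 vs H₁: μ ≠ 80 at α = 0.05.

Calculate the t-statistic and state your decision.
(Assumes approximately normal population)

Answer: t = 3.8973, reject H₀

Derivation:
df = n - 1 = 30
SE = s/√n = 10/√31 = 1.7961
t = (x̄ - μ₀)/SE = (87.00 - 80)/1.7961 = 3.8973
Critical value: t_{0.025,30} = ±2.042
p-value ≈ 0.0005
Decision: reject H₀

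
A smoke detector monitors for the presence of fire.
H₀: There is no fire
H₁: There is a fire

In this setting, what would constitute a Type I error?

Type I error (α): Rejecting H₀ when H₀ is true
Type II error (β): Failing to reject H₀ when H₁ is true

Answer: The alarm sounds when there is no fire (false alarm)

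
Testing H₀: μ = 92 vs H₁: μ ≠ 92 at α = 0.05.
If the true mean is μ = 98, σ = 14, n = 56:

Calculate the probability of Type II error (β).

SE = σ/√n = 14/√56 = 1.8708
Critical values: μ₀ ± z_0.025×SE = 92 ± 1.960×1.8708
Acceptance region: (88.3332, 95.6668)
Under H₁ (μ = 98): z_high = (95.6668 - 98)/1.8708 = -1.2472, z_low = (88.3332 - 98)/1.8708 = -5.1672
β = P(not reject | H₁) = Φ(-1.2472) - Φ(-5.1672) ≈ 0.1062

Answer: β ≈ 0.1062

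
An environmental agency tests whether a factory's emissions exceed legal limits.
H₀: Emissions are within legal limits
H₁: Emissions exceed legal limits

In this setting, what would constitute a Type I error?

Answer: Citing a compliant factory for excess emissions

Derivation:
Type I error (α): Rejecting H₀ when H₀ is true
Type II error (β): Failing to reject H₀ when H₁ is true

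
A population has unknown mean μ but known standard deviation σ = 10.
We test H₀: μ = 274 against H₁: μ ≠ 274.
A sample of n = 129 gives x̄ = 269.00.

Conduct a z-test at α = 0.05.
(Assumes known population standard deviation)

Answer: z = -5.6786, reject H₀

Derivation:
Standard error: SE = σ/√n = 10/√129 = 0.8805
z-statistic: z = (x̄ - μ₀)/SE = (269.00 - 274)/0.8805 = -5.6786
Critical value: ±1.960
p-value < 0.0001
Decision: reject H₀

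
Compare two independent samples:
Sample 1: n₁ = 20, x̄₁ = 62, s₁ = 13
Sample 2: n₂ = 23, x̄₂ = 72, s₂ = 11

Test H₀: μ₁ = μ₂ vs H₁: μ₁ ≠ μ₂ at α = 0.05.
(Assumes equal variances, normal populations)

Answer: t = -2.7328, reject H₀

Derivation:
Pooled variance: s²_p = [19×13² + 22×11²]/(41) = 143.2439
s_p = 11.9685
SE = s_p×√(1/n₁ + 1/n₂) = 11.9685×√(1/20 + 1/23) = 3.6593
t = (x̄₁ - x̄₂)/SE = (62 - 72)/3.6593 = -2.7328
df = 41, t-critical = ±2.020
Decision: reject H₀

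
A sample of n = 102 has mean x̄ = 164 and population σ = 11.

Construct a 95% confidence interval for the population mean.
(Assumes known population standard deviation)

Confidence level: 95%, α = 0.05
z_0.025 = 1.960
SE = σ/√n = 11/√102 = 1.0892
Margin of error = 1.960 × 1.0892 = 2.1348
CI: x̄ ± margin = 164 ± 2.1348
CI: (161.8652, 166.1348)

Answer: (161.8652, 166.1348)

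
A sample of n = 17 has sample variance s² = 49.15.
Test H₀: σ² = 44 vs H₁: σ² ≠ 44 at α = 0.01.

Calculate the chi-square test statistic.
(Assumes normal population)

df = n - 1 = 16
χ² = (n-1)s²/σ₀² = 16×49.15/44 = 17.8727
Critical values: χ²_{0.995,16} = 5.142, χ²_{0.005,16} = 34.267
Rejection region: χ² < 5.142 or χ² > 34.267
Decision: fail to reject H₀

Answer: χ² = 17.8727, fail to reject H₀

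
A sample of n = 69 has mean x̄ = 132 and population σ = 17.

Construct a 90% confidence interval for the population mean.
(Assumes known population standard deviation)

Answer: (128.6333, 135.3667)

Derivation:
Confidence level: 90%, α = 0.1
z_0.05 = 1.645
SE = σ/√n = 17/√69 = 2.0466
Margin of error = 1.645 × 2.0466 = 3.3667
CI: x̄ ± margin = 132 ± 3.3667
CI: (128.6333, 135.3667)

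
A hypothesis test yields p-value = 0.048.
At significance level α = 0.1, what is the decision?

Compare p-value to α:
0.048 < 0.1
Decision: reject H₀

Answer: reject H₀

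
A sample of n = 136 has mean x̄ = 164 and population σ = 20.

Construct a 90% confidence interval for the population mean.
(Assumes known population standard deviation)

Confidence level: 90%, α = 0.1
z_0.05 = 1.645
SE = σ/√n = 20/√136 = 1.7150
Margin of error = 1.645 × 1.7150 = 2.8212
CI: x̄ ± margin = 164 ± 2.8212
CI: (161.1788, 166.8212)

Answer: (161.1788, 166.8212)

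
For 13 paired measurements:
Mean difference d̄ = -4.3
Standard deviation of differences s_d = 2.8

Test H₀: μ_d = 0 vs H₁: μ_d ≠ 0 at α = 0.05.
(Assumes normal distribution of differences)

Answer: t = -5.5370, reject H₀

Derivation:
df = n - 1 = 12
SE = s_d/√n = 2.8/√13 = 0.7766
t = d̄/SE = -4.3/0.7766 = -5.5370
Critical value: t_{0.025,12} = ±2.179
p-value ≈ 0.0001
Decision: reject H₀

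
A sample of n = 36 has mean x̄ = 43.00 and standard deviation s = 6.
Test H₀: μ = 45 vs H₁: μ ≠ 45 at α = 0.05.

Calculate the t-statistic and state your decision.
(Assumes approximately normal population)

df = n - 1 = 35
SE = s/√n = 6/√36 = 1.0000
t = (x̄ - μ₀)/SE = (43.00 - 45)/1.0000 = -2.0000
Critical value: t_{0.025,35} = ±2.030
p-value ≈ 0.0533
Decision: fail to reject H₀

Answer: t = -2.0000, fail to reject H₀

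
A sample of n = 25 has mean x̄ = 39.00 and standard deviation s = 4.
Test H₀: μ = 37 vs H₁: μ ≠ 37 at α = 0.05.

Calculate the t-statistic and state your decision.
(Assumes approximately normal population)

df = n - 1 = 24
SE = s/√n = 4/√25 = 0.8000
t = (x̄ - μ₀)/SE = (39.00 - 37)/0.8000 = 2.5000
Critical value: t_{0.025,24} = ±2.064
p-value ≈ 0.0197
Decision: reject H₀

Answer: t = 2.5000, reject H₀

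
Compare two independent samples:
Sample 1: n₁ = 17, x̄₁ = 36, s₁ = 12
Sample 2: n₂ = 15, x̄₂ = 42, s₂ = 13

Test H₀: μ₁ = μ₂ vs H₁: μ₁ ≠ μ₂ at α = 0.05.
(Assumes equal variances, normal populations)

Pooled variance: s²_p = [16×12² + 14×13²]/(30) = 155.6667
s_p = 12.4766
SE = s_p×√(1/n₁ + 1/n₂) = 12.4766×√(1/17 + 1/15) = 4.4198
t = (x̄₁ - x̄₂)/SE = (36 - 42)/4.4198 = -1.3575
df = 30, t-critical = ±2.042
Decision: fail to reject H₀

Answer: t = -1.3575, fail to reject H₀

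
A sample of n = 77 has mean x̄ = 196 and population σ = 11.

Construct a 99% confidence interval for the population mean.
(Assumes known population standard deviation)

Confidence level: 99%, α = 0.01
z_0.005 = 2.576
SE = σ/√n = 11/√77 = 1.2536
Margin of error = 2.576 × 1.2536 = 3.2293
CI: x̄ ± margin = 196 ± 3.2293
CI: (192.7707, 199.2293)

Answer: (192.7707, 199.2293)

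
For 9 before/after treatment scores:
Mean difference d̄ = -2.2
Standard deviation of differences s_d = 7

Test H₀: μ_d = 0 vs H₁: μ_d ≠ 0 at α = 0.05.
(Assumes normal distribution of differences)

df = n - 1 = 8
SE = s_d/√n = 7/√9 = 2.3333
t = d̄/SE = -2.2/2.3333 = -0.9429
Critical value: t_{0.025,8} = ±2.306
p-value ≈ 0.3733
Decision: fail to reject H₀

Answer: t = -0.9429, fail to reject H₀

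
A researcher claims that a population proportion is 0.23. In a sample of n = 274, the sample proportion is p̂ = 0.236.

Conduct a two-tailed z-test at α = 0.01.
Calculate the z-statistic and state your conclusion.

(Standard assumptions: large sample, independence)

Answer: z = 0.2360, fail to reject H₀

Derivation:
H₀: p = 0.23, H₁: p ≠ 0.23
Standard error: SE = √(p₀(1-p₀)/n) = √(0.23×0.77/274) = 0.025423
z-statistic: z = (p̂ - p₀)/SE = (0.236 - 0.23)/0.025423 = 0.2360
Critical value: z_0.005 = ±2.576
p-value = 0.8134
Decision: fail to reject H₀ at α = 0.01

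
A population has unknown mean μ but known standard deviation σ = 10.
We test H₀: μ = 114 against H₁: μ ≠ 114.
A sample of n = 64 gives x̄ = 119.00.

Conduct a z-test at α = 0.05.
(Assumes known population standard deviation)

Answer: z = 4.0000, reject H₀

Derivation:
Standard error: SE = σ/√n = 10/√64 = 1.2500
z-statistic: z = (x̄ - μ₀)/SE = (119.00 - 114)/1.2500 = 4.0000
Critical value: ±1.960
p-value = 0.0001
Decision: reject H₀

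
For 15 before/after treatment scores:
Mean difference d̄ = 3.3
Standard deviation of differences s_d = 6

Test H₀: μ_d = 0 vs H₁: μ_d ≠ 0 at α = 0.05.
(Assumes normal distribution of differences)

Answer: t = 2.1301, fail to reject H₀

Derivation:
df = n - 1 = 14
SE = s_d/√n = 6/√15 = 1.5492
t = d̄/SE = 3.3/1.5492 = 2.1301
Critical value: t_{0.025,14} = ±2.145
p-value ≈ 0.0514
Decision: fail to reject H₀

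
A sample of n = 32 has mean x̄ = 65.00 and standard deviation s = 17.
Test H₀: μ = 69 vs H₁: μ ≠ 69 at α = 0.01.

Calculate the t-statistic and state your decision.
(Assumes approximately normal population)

df = n - 1 = 31
SE = s/√n = 17/√32 = 3.0052
t = (x̄ - μ₀)/SE = (65.00 - 69)/3.0052 = -1.3310
Critical value: t_{0.005,31} = ±2.744
p-value ≈ 0.1929
Decision: fail to reject H₀

Answer: t = -1.3310, fail to reject H₀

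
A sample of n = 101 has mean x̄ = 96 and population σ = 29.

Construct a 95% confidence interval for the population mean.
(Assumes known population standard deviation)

Confidence level: 95%, α = 0.05
z_0.025 = 1.960
SE = σ/√n = 29/√101 = 2.8856
Margin of error = 1.960 × 2.8856 = 5.6558
CI: x̄ ± margin = 96 ± 5.6558
CI: (90.3442, 101.6558)

Answer: (90.3442, 101.6558)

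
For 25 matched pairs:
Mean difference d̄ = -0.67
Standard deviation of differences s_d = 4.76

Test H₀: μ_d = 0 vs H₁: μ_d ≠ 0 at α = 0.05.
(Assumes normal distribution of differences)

df = n - 1 = 24
SE = s_d/√n = 4.76/√25 = 0.9520
t = d̄/SE = -0.67/0.9520 = -0.7038
Critical value: t_{0.025,24} = ±2.064
p-value ≈ 0.4883
Decision: fail to reject H₀

Answer: t = -0.7038, fail to reject H₀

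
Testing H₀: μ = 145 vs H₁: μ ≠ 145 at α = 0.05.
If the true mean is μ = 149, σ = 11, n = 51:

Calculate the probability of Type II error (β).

Answer: β ≈ 0.2621

Derivation:
SE = σ/√n = 11/√51 = 1.5403
Critical values: μ₀ ± z_0.025×SE = 145 ± 1.960×1.5403
Acceptance region: (141.9810, 148.0190)
Under H₁ (μ = 149): z_high = (148.0190 - 149)/1.5403 = -0.6369, z_low = (141.9810 - 149)/1.5403 = -4.5569
β = P(not reject | H₁) = Φ(-0.6369) - Φ(-4.5569) ≈ 0.2621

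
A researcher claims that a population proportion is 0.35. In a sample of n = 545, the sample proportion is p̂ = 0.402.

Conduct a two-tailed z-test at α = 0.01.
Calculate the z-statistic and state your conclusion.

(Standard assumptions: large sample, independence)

Answer: z = 2.5452, fail to reject H₀

Derivation:
H₀: p = 0.35, H₁: p ≠ 0.35
Standard error: SE = √(p₀(1-p₀)/n) = √(0.35×0.65/545) = 0.020431
z-statistic: z = (p̂ - p₀)/SE = (0.402 - 0.35)/0.020431 = 2.5452
Critical value: z_0.005 = ±2.576
p-value = 0.0109
Decision: fail to reject H₀ at α = 0.01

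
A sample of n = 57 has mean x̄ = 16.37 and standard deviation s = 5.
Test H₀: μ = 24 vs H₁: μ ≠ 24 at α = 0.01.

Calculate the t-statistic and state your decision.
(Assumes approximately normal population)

Answer: t = -11.5205, reject H₀

Derivation:
df = n - 1 = 56
SE = s/√n = 5/√57 = 0.6623
t = (x̄ - μ₀)/SE = (16.37 - 24)/0.6623 = -11.5205
Critical value: t_{0.005,56} = ±2.667
p-value < 0.0001
Decision: reject H₀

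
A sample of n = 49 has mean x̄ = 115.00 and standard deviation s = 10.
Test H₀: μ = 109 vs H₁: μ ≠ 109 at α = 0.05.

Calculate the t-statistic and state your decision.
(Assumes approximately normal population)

Answer: t = 4.1999, reject H₀

Derivation:
df = n - 1 = 48
SE = s/√n = 10/√49 = 1.4286
t = (x̄ - μ₀)/SE = (115.00 - 109)/1.4286 = 4.1999
Critical value: t_{0.025,48} = ±2.011
p-value ≈ 0.0001
Decision: reject H₀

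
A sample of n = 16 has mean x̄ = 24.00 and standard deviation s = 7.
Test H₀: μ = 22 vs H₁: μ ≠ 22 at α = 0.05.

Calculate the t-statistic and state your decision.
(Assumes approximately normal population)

Answer: t = 1.1429, fail to reject H₀

Derivation:
df = n - 1 = 15
SE = s/√n = 7/√16 = 1.7500
t = (x̄ - μ₀)/SE = (24.00 - 22)/1.7500 = 1.1429
Critical value: t_{0.025,15} = ±2.131
p-value ≈ 0.2710
Decision: fail to reject H₀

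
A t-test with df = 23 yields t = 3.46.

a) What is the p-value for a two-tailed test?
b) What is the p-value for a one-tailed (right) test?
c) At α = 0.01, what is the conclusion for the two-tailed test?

Using t-distribution with df = 23:
a) Two-tailed: p = 2×P(T > 3.46) = 0.0021
b) One-tailed: p = P(T > 3.46) = 0.0011
c) 0.0021 < 0.01, reject H₀

Answer: a) 0.0021, b) 0.0011, c) reject H₀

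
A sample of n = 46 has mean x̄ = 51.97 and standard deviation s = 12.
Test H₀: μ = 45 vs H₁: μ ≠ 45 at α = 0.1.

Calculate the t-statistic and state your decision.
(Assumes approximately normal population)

df = n - 1 = 45
SE = s/√n = 12/√46 = 1.7693
t = (x̄ - μ₀)/SE = (51.97 - 45)/1.7693 = 3.9394
Critical value: t_{0.05,45} = ±1.679
p-value ≈ 0.0003
Decision: reject H₀

Answer: t = 3.9394, reject H₀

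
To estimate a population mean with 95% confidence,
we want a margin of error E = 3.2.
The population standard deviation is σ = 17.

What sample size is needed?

z_0.025 = 1.960
n = (z×σ/E)² = (1.960×17/3.2)²
n = 108.4202
Round up: n = 109

Answer: n = 109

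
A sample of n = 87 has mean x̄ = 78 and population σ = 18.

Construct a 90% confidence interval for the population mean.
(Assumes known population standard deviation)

Answer: (74.8255, 81.1745)

Derivation:
Confidence level: 90%, α = 0.1
z_0.05 = 1.645
SE = σ/√n = 18/√87 = 1.9298
Margin of error = 1.645 × 1.9298 = 3.1745
CI: x̄ ± margin = 78 ± 3.1745
CI: (74.8255, 81.1745)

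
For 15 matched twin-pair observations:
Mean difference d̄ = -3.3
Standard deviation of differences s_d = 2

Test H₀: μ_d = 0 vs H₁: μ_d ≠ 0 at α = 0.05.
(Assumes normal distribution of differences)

Answer: t = -6.3904, reject H₀

Derivation:
df = n - 1 = 14
SE = s_d/√n = 2/√15 = 0.5164
t = d̄/SE = -3.3/0.5164 = -6.3904
Critical value: t_{0.025,14} = ±2.145
p-value < 0.0001
Decision: reject H₀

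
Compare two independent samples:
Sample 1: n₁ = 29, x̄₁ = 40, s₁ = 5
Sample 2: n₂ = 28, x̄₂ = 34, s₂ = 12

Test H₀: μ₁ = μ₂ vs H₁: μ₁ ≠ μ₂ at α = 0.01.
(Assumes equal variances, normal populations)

Answer: t = 2.4794, fail to reject H₀

Derivation:
Pooled variance: s²_p = [28×5² + 27×12²]/(55) = 83.4182
s_p = 9.1334
SE = s_p×√(1/n₁ + 1/n₂) = 9.1334×√(1/29 + 1/28) = 2.4199
t = (x̄₁ - x̄₂)/SE = (40 - 34)/2.4199 = 2.4794
df = 55, t-critical = ±2.668
Decision: fail to reject H₀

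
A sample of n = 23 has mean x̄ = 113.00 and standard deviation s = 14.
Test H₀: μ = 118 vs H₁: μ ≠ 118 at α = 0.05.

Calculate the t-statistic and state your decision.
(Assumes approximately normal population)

df = n - 1 = 22
SE = s/√n = 14/√23 = 2.9192
t = (x̄ - μ₀)/SE = (113.00 - 118)/2.9192 = -1.7128
Critical value: t_{0.025,22} = ±2.074
p-value ≈ 0.1008
Decision: fail to reject H₀

Answer: t = -1.7128, fail to reject H₀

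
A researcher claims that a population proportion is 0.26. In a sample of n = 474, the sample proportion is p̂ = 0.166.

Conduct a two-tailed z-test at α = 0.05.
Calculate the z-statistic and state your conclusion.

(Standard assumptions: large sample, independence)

H₀: p = 0.26, H₁: p ≠ 0.26
Standard error: SE = √(p₀(1-p₀)/n) = √(0.26×0.74/474) = 0.020147
z-statistic: z = (p̂ - p₀)/SE = (0.166 - 0.26)/0.020147 = -4.6657
Critical value: z_0.025 = ±1.960
p-value < 0.0001
Decision: reject H₀ at α = 0.05

Answer: z = -4.6657, reject H₀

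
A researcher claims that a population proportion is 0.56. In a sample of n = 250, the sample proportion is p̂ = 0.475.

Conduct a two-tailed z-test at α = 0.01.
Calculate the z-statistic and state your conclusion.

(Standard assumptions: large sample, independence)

Answer: z = -2.7075, reject H₀

Derivation:
H₀: p = 0.56, H₁: p ≠ 0.56
Standard error: SE = √(p₀(1-p₀)/n) = √(0.56×0.44/250) = 0.031394
z-statistic: z = (p̂ - p₀)/SE = (0.475 - 0.56)/0.031394 = -2.7075
Critical value: z_0.005 = ±2.576
p-value = 0.0068
Decision: reject H₀ at α = 0.01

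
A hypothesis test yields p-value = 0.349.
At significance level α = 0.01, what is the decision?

Answer: fail to reject H₀

Derivation:
Compare p-value to α:
0.349 ≥ 0.01
Decision: fail to reject H₀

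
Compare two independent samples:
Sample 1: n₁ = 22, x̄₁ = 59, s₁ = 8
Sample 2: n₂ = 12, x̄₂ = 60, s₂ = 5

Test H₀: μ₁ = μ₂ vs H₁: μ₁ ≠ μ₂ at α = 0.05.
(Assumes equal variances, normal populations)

Answer: t = -0.3918, fail to reject H₀

Derivation:
Pooled variance: s²_p = [21×8² + 11×5²]/(32) = 50.5938
s_p = 7.1129
SE = s_p×√(1/n₁ + 1/n₂) = 7.1129×√(1/22 + 1/12) = 2.5526
t = (x̄₁ - x̄₂)/SE = (59 - 60)/2.5526 = -0.3918
df = 32, t-critical = ±2.037
Decision: fail to reject H₀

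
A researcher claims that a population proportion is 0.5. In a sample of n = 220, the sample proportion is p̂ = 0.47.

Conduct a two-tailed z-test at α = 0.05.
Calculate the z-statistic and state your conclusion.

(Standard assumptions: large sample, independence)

Answer: z = -0.8899, fail to reject H₀

Derivation:
H₀: p = 0.5, H₁: p ≠ 0.5
Standard error: SE = √(p₀(1-p₀)/n) = √(0.5×0.5/220) = 0.033710
z-statistic: z = (p̂ - p₀)/SE = (0.47 - 0.5)/0.033710 = -0.8899
Critical value: z_0.025 = ±1.960
p-value = 0.3735
Decision: fail to reject H₀ at α = 0.05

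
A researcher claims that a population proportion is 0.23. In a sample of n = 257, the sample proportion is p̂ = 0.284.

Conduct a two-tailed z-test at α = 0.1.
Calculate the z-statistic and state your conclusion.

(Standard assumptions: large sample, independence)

Answer: z = 2.0571, reject H₀

Derivation:
H₀: p = 0.23, H₁: p ≠ 0.23
Standard error: SE = √(p₀(1-p₀)/n) = √(0.23×0.77/257) = 0.026251
z-statistic: z = (p̂ - p₀)/SE = (0.284 - 0.23)/0.026251 = 2.0571
Critical value: z_0.05 = ±1.645
p-value = 0.0397
Decision: reject H₀ at α = 0.1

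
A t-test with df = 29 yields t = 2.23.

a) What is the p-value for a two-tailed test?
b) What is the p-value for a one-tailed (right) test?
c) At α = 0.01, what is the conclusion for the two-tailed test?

Answer: a) 0.0337, b) 0.0168, c) fail to reject H₀

Derivation:
Using t-distribution with df = 29:
a) Two-tailed: p = 2×P(T > 2.23) = 0.0337
b) One-tailed: p = P(T > 2.23) = 0.0168
c) 0.0337 ≥ 0.01, fail to reject H₀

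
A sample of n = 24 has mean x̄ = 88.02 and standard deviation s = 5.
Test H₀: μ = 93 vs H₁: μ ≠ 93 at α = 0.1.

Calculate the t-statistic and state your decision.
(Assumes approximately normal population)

df = n - 1 = 23
SE = s/√n = 5/√24 = 1.0206
t = (x̄ - μ₀)/SE = (88.02 - 93)/1.0206 = -4.8795
Critical value: t_{0.05,23} = ±1.714
p-value ≈ 0.0001
Decision: reject H₀

Answer: t = -4.8795, reject H₀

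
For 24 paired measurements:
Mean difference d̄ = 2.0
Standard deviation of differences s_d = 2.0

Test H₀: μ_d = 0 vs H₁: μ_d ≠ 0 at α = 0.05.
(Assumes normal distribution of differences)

Answer: t = 4.8996, reject H₀

Derivation:
df = n - 1 = 23
SE = s_d/√n = 2.0/√24 = 0.4082
t = d̄/SE = 2.0/0.4082 = 4.8996
Critical value: t_{0.025,23} = ±2.069
p-value ≈ 0.0001
Decision: reject H₀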